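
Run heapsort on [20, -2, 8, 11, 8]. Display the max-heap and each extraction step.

Build heap: [20, 11, 8, -2, 8]
Extract 20: [11, 8, 8, -2, 20]
Extract 11: [8, -2, 8, 11, 20]
Extract 8: [8, -2, 8, 11, 20]
Extract 8: [-2, 8, 8, 11, 20]


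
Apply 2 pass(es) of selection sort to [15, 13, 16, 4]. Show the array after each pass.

Pass 1: Select minimum 4 at index 3, swap -> [4, 13, 16, 15]
Pass 2: Select minimum 13 at index 1, swap -> [4, 13, 16, 15]


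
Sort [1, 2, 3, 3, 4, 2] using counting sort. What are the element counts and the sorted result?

Count array: [0, 1, 2, 2, 1]
(count[i] = number of elements equal to i)
Cumulative count: [0, 1, 3, 5, 6]
Sorted: [1, 2, 2, 3, 3, 4]


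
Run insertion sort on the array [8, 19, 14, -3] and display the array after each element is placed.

First element 8 is already 'sorted'
Insert 19: shifted 0 elements -> [8, 19, 14, -3]
Insert 14: shifted 1 elements -> [8, 14, 19, -3]
Insert -3: shifted 3 elements -> [-3, 8, 14, 19]


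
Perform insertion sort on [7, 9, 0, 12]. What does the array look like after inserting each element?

First element 7 is already 'sorted'
Insert 9: shifted 0 elements -> [7, 9, 0, 12]
Insert 0: shifted 2 elements -> [0, 7, 9, 12]
Insert 12: shifted 0 elements -> [0, 7, 9, 12]


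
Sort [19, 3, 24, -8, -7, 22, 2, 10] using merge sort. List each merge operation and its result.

Divide and conquer:
  Merge [19] + [3] -> [3, 19]
  Merge [24] + [-8] -> [-8, 24]
  Merge [3, 19] + [-8, 24] -> [-8, 3, 19, 24]
  Merge [-7] + [22] -> [-7, 22]
  Merge [2] + [10] -> [2, 10]
  Merge [-7, 22] + [2, 10] -> [-7, 2, 10, 22]
  Merge [-8, 3, 19, 24] + [-7, 2, 10, 22] -> [-8, -7, 2, 3, 10, 19, 22, 24]


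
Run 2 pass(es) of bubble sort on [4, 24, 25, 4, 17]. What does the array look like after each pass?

After pass 1: [4, 24, 4, 17, 25] (2 swaps)
After pass 2: [4, 4, 17, 24, 25] (2 swaps)
Total swaps: 4


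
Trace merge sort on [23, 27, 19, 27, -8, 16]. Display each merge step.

Divide and conquer:
  Merge [27] + [19] -> [19, 27]
  Merge [23] + [19, 27] -> [19, 23, 27]
  Merge [-8] + [16] -> [-8, 16]
  Merge [27] + [-8, 16] -> [-8, 16, 27]
  Merge [19, 23, 27] + [-8, 16, 27] -> [-8, 16, 19, 23, 27, 27]


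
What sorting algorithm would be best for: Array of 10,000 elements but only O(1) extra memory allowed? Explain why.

Best choice: Heapsort
Reason: Heapsort rearranges the array in place using O(1) auxiliary space and still guarantees O(n log n) time; quicksort partitions in place but needs Theta(log n) stack space for recursion (O(n) in the worst case), and mergesort requires O(n) auxiliary space


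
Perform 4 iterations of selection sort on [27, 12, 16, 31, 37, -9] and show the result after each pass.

Pass 1: Select minimum -9 at index 5, swap -> [-9, 12, 16, 31, 37, 27]
Pass 2: Select minimum 12 at index 1, swap -> [-9, 12, 16, 31, 37, 27]
Pass 3: Select minimum 16 at index 2, swap -> [-9, 12, 16, 31, 37, 27]
Pass 4: Select minimum 27 at index 5, swap -> [-9, 12, 16, 27, 37, 31]


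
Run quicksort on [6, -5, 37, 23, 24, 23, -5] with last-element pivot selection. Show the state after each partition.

Partition 1: pivot=-5 at index 1 -> [-5, -5, 37, 23, 24, 23, 6]
Partition 2: pivot=6 at index 2 -> [-5, -5, 6, 23, 24, 23, 37]
Partition 3: pivot=37 at index 6 -> [-5, -5, 6, 23, 24, 23, 37]
Partition 4: pivot=23 at index 4 -> [-5, -5, 6, 23, 23, 24, 37]


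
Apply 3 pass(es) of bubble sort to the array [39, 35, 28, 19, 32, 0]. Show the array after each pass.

After pass 1: [35, 28, 19, 32, 0, 39] (5 swaps)
After pass 2: [28, 19, 32, 0, 35, 39] (4 swaps)
After pass 3: [19, 28, 0, 32, 35, 39] (2 swaps)
Total swaps: 11


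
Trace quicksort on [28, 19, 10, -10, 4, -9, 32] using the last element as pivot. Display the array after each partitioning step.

Partition 1: pivot=32 at index 6 -> [28, 19, 10, -10, 4, -9, 32]
Partition 2: pivot=-9 at index 1 -> [-10, -9, 10, 28, 4, 19, 32]
Partition 3: pivot=19 at index 4 -> [-10, -9, 10, 4, 19, 28, 32]
Partition 4: pivot=4 at index 2 -> [-10, -9, 4, 10, 19, 28, 32]


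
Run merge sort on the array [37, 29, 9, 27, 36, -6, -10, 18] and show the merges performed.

Divide and conquer:
  Merge [37] + [29] -> [29, 37]
  Merge [9] + [27] -> [9, 27]
  Merge [29, 37] + [9, 27] -> [9, 27, 29, 37]
  Merge [36] + [-6] -> [-6, 36]
  Merge [-10] + [18] -> [-10, 18]
  Merge [-6, 36] + [-10, 18] -> [-10, -6, 18, 36]
  Merge [9, 27, 29, 37] + [-10, -6, 18, 36] -> [-10, -6, 9, 18, 27, 29, 36, 37]


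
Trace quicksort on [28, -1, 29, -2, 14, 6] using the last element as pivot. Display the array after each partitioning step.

Partition 1: pivot=6 at index 2 -> [-1, -2, 6, 28, 14, 29]
Partition 2: pivot=-2 at index 0 -> [-2, -1, 6, 28, 14, 29]
Partition 3: pivot=29 at index 5 -> [-2, -1, 6, 28, 14, 29]
Partition 4: pivot=14 at index 3 -> [-2, -1, 6, 14, 28, 29]


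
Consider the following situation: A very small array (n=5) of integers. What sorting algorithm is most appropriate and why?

Best choice: Insertion sort
Reason: For tiny inputs the O(n^2) overhead is negligible and insertion sort has minimal constant factors


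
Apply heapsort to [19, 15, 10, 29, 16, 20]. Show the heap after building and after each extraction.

Build heap: [29, 19, 20, 15, 16, 10]
Extract 29: [20, 19, 10, 15, 16, 29]
Extract 20: [19, 16, 10, 15, 20, 29]
Extract 19: [16, 15, 10, 19, 20, 29]
Extract 16: [15, 10, 16, 19, 20, 29]
Extract 15: [10, 15, 16, 19, 20, 29]


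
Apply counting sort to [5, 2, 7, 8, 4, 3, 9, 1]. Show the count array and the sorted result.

Count array: [0, 1, 1, 1, 1, 1, 0, 1, 1, 1]
(count[i] = number of elements equal to i)
Cumulative count: [0, 1, 2, 3, 4, 5, 5, 6, 7, 8]
Sorted: [1, 2, 3, 4, 5, 7, 8, 9]


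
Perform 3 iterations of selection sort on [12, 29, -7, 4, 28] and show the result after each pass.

Pass 1: Select minimum -7 at index 2, swap -> [-7, 29, 12, 4, 28]
Pass 2: Select minimum 4 at index 3, swap -> [-7, 4, 12, 29, 28]
Pass 3: Select minimum 12 at index 2, swap -> [-7, 4, 12, 29, 28]


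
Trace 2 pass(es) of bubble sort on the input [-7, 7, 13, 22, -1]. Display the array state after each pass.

After pass 1: [-7, 7, 13, -1, 22] (1 swaps)
After pass 2: [-7, 7, -1, 13, 22] (1 swaps)
Total swaps: 2


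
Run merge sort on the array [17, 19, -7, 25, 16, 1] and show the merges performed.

Divide and conquer:
  Merge [19] + [-7] -> [-7, 19]
  Merge [17] + [-7, 19] -> [-7, 17, 19]
  Merge [16] + [1] -> [1, 16]
  Merge [25] + [1, 16] -> [1, 16, 25]
  Merge [-7, 17, 19] + [1, 16, 25] -> [-7, 1, 16, 17, 19, 25]


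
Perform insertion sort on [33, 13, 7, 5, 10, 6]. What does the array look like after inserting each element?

First element 33 is already 'sorted'
Insert 13: shifted 1 elements -> [13, 33, 7, 5, 10, 6]
Insert 7: shifted 2 elements -> [7, 13, 33, 5, 10, 6]
Insert 5: shifted 3 elements -> [5, 7, 13, 33, 10, 6]
Insert 10: shifted 2 elements -> [5, 7, 10, 13, 33, 6]
Insert 6: shifted 4 elements -> [5, 6, 7, 10, 13, 33]


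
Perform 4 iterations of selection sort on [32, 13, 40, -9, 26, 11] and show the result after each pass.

Pass 1: Select minimum -9 at index 3, swap -> [-9, 13, 40, 32, 26, 11]
Pass 2: Select minimum 11 at index 5, swap -> [-9, 11, 40, 32, 26, 13]
Pass 3: Select minimum 13 at index 5, swap -> [-9, 11, 13, 32, 26, 40]
Pass 4: Select minimum 26 at index 4, swap -> [-9, 11, 13, 26, 32, 40]


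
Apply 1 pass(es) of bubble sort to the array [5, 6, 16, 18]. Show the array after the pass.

After pass 1: [5, 6, 16, 18] (0 swaps)
Total swaps: 0


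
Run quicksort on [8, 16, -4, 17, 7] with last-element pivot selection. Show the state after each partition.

Partition 1: pivot=7 at index 1 -> [-4, 7, 8, 17, 16]
Partition 2: pivot=16 at index 3 -> [-4, 7, 8, 16, 17]


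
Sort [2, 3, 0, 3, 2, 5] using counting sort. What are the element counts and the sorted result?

Count array: [1, 0, 2, 2, 0, 1]
(count[i] = number of elements equal to i)
Cumulative count: [1, 1, 3, 5, 5, 6]
Sorted: [0, 2, 2, 3, 3, 5]


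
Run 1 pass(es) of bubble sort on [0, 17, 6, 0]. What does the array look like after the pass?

After pass 1: [0, 6, 0, 17] (2 swaps)
Total swaps: 2


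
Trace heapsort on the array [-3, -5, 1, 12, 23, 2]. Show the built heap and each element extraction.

Build heap: [23, 12, 2, -3, -5, 1]
Extract 23: [12, 1, 2, -3, -5, 23]
Extract 12: [2, 1, -5, -3, 12, 23]
Extract 2: [1, -3, -5, 2, 12, 23]
Extract 1: [-3, -5, 1, 2, 12, 23]
Extract -3: [-5, -3, 1, 2, 12, 23]


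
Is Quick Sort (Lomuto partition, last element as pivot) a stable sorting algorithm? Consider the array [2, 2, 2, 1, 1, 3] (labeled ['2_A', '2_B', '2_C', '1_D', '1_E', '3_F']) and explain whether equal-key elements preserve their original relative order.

Trace Quick Sort on the labeled array (the key is the number; the letter only tracks identity):
  Partition indices 0..5 around pivot 3_F -> [2_A, 2_B, 2_C, 1_D, 1_E, 3_F]
  Partition indices 0..4 around pivot 1_E -> [1_D, 1_E, 2_C, 2_A, 2_B, 3_F]
  Partition indices 2..4 around pivot 2_B -> [1_D, 1_E, 2_C, 2_A, 2_B, 3_F]
  Partition indices 2..3 around pivot 2_A -> [1_D, 1_E, 2_C, 2_A, 2_B, 3_F]
Final order: [1_D, 1_E, 2_C, 2_A, 2_B, 3_F]
Equal keys:
  value 1: originally 1_D, 1_E; after sorting 1_D, 1_E -> order preserved
  value 2: originally 2_A, 2_B, 2_C; after sorting 2_C, 2_A, 2_B -> order changed
Equal keys were reordered, so Quick Sort is not stable: partition swaps elements across long distances and can reorder equal keys. (One such input is enough; an unstable sort may happen to preserve order on other inputs, but it gives no guarantee.)
Answer: Not stable


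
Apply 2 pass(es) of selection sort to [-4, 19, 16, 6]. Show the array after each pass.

Pass 1: Select minimum -4 at index 0, swap -> [-4, 19, 16, 6]
Pass 2: Select minimum 6 at index 3, swap -> [-4, 6, 16, 19]


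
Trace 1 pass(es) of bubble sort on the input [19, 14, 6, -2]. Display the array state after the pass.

After pass 1: [14, 6, -2, 19] (3 swaps)
Total swaps: 3


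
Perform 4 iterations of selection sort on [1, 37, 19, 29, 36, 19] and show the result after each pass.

Pass 1: Select minimum 1 at index 0, swap -> [1, 37, 19, 29, 36, 19]
Pass 2: Select minimum 19 at index 2, swap -> [1, 19, 37, 29, 36, 19]
Pass 3: Select minimum 19 at index 5, swap -> [1, 19, 19, 29, 36, 37]
Pass 4: Select minimum 29 at index 3, swap -> [1, 19, 19, 29, 36, 37]


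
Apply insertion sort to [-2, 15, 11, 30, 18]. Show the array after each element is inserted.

First element -2 is already 'sorted'
Insert 15: shifted 0 elements -> [-2, 15, 11, 30, 18]
Insert 11: shifted 1 elements -> [-2, 11, 15, 30, 18]
Insert 30: shifted 0 elements -> [-2, 11, 15, 30, 18]
Insert 18: shifted 1 elements -> [-2, 11, 15, 18, 30]


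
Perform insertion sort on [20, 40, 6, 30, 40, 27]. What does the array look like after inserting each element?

First element 20 is already 'sorted'
Insert 40: shifted 0 elements -> [20, 40, 6, 30, 40, 27]
Insert 6: shifted 2 elements -> [6, 20, 40, 30, 40, 27]
Insert 30: shifted 1 elements -> [6, 20, 30, 40, 40, 27]
Insert 40: shifted 0 elements -> [6, 20, 30, 40, 40, 27]
Insert 27: shifted 3 elements -> [6, 20, 27, 30, 40, 40]


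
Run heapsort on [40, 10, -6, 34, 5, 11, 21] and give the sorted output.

Build heap: [40, 34, 21, 10, 5, 11, -6]
Extract 40: [34, 10, 21, -6, 5, 11, 40]
Extract 34: [21, 10, 11, -6, 5, 34, 40]
Extract 21: [11, 10, 5, -6, 21, 34, 40]
Extract 11: [10, -6, 5, 11, 21, 34, 40]
Extract 10: [5, -6, 10, 11, 21, 34, 40]
Extract 5: [-6, 5, 10, 11, 21, 34, 40]


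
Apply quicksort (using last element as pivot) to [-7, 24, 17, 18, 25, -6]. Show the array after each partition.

Partition 1: pivot=-6 at index 1 -> [-7, -6, 17, 18, 25, 24]
Partition 2: pivot=24 at index 4 -> [-7, -6, 17, 18, 24, 25]
Partition 3: pivot=18 at index 3 -> [-7, -6, 17, 18, 24, 25]


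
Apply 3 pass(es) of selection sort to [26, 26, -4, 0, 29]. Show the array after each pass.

Pass 1: Select minimum -4 at index 2, swap -> [-4, 26, 26, 0, 29]
Pass 2: Select minimum 0 at index 3, swap -> [-4, 0, 26, 26, 29]
Pass 3: Select minimum 26 at index 2, swap -> [-4, 0, 26, 26, 29]


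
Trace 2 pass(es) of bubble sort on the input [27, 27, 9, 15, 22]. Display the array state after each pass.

After pass 1: [27, 9, 15, 22, 27] (3 swaps)
After pass 2: [9, 15, 22, 27, 27] (3 swaps)
Total swaps: 6


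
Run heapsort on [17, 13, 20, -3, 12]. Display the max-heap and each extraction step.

Build heap: [20, 13, 17, -3, 12]
Extract 20: [17, 13, 12, -3, 20]
Extract 17: [13, -3, 12, 17, 20]
Extract 13: [12, -3, 13, 17, 20]
Extract 12: [-3, 12, 13, 17, 20]


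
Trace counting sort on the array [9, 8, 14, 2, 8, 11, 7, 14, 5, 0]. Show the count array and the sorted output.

Count array: [1, 0, 1, 0, 0, 1, 0, 1, 2, 1, 0, 1, 0, 0, 2]
(count[i] = number of elements equal to i)
Cumulative count: [1, 1, 2, 2, 2, 3, 3, 4, 6, 7, 7, 8, 8, 8, 10]
Sorted: [0, 2, 5, 7, 8, 8, 9, 11, 14, 14]


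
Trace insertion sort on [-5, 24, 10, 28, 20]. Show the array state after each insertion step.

First element -5 is already 'sorted'
Insert 24: shifted 0 elements -> [-5, 24, 10, 28, 20]
Insert 10: shifted 1 elements -> [-5, 10, 24, 28, 20]
Insert 28: shifted 0 elements -> [-5, 10, 24, 28, 20]
Insert 20: shifted 2 elements -> [-5, 10, 20, 24, 28]


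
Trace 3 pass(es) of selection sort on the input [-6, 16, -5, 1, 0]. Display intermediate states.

Pass 1: Select minimum -6 at index 0, swap -> [-6, 16, -5, 1, 0]
Pass 2: Select minimum -5 at index 2, swap -> [-6, -5, 16, 1, 0]
Pass 3: Select minimum 0 at index 4, swap -> [-6, -5, 0, 1, 16]


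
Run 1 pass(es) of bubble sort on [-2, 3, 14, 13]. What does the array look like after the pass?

After pass 1: [-2, 3, 13, 14] (1 swaps)
Total swaps: 1


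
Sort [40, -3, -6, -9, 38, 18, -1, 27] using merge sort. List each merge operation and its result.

Divide and conquer:
  Merge [40] + [-3] -> [-3, 40]
  Merge [-6] + [-9] -> [-9, -6]
  Merge [-3, 40] + [-9, -6] -> [-9, -6, -3, 40]
  Merge [38] + [18] -> [18, 38]
  Merge [-1] + [27] -> [-1, 27]
  Merge [18, 38] + [-1, 27] -> [-1, 18, 27, 38]
  Merge [-9, -6, -3, 40] + [-1, 18, 27, 38] -> [-9, -6, -3, -1, 18, 27, 38, 40]


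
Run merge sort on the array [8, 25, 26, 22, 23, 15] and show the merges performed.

Divide and conquer:
  Merge [25] + [26] -> [25, 26]
  Merge [8] + [25, 26] -> [8, 25, 26]
  Merge [23] + [15] -> [15, 23]
  Merge [22] + [15, 23] -> [15, 22, 23]
  Merge [8, 25, 26] + [15, 22, 23] -> [8, 15, 22, 23, 25, 26]


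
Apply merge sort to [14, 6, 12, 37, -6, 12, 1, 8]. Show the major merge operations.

Divide and conquer:
  Merge [14] + [6] -> [6, 14]
  Merge [12] + [37] -> [12, 37]
  Merge [6, 14] + [12, 37] -> [6, 12, 14, 37]
  Merge [-6] + [12] -> [-6, 12]
  Merge [1] + [8] -> [1, 8]
  Merge [-6, 12] + [1, 8] -> [-6, 1, 8, 12]
  Merge [6, 12, 14, 37] + [-6, 1, 8, 12] -> [-6, 1, 6, 8, 12, 12, 14, 37]


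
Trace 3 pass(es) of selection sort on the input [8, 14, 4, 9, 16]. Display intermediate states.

Pass 1: Select minimum 4 at index 2, swap -> [4, 14, 8, 9, 16]
Pass 2: Select minimum 8 at index 2, swap -> [4, 8, 14, 9, 16]
Pass 3: Select minimum 9 at index 3, swap -> [4, 8, 9, 14, 16]


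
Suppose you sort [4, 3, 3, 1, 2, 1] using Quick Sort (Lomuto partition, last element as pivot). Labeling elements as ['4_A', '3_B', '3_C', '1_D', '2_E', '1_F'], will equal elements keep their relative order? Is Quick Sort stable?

Trace Quick Sort on the labeled array (the key is the number; the letter only tracks identity):
  Partition indices 0..5 around pivot 1_F -> [1_D, 1_F, 3_C, 4_A, 2_E, 3_B]
  Partition indices 2..5 around pivot 3_B -> [1_D, 1_F, 3_C, 2_E, 3_B, 4_A]
  Partition indices 2..3 around pivot 2_E -> [1_D, 1_F, 2_E, 3_C, 3_B, 4_A]
Final order: [1_D, 1_F, 2_E, 3_C, 3_B, 4_A]
Equal keys:
  value 1: originally 1_D, 1_F; after sorting 1_D, 1_F -> order preserved
  value 3: originally 3_B, 3_C; after sorting 3_C, 3_B -> order changed
Equal keys were reordered, so Quick Sort is not stable: partition swaps elements across long distances and can reorder equal keys. (One such input is enough; an unstable sort may happen to preserve order on other inputs, but it gives no guarantee.)
Answer: Not stable


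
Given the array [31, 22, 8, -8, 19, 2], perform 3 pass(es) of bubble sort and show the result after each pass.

After pass 1: [22, 8, -8, 19, 2, 31] (5 swaps)
After pass 2: [8, -8, 19, 2, 22, 31] (4 swaps)
After pass 3: [-8, 8, 2, 19, 22, 31] (2 swaps)
Total swaps: 11


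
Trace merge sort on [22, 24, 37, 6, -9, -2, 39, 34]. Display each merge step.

Divide and conquer:
  Merge [22] + [24] -> [22, 24]
  Merge [37] + [6] -> [6, 37]
  Merge [22, 24] + [6, 37] -> [6, 22, 24, 37]
  Merge [-9] + [-2] -> [-9, -2]
  Merge [39] + [34] -> [34, 39]
  Merge [-9, -2] + [34, 39] -> [-9, -2, 34, 39]
  Merge [6, 22, 24, 37] + [-9, -2, 34, 39] -> [-9, -2, 6, 22, 24, 34, 37, 39]


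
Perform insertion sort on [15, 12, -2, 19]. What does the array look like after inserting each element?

First element 15 is already 'sorted'
Insert 12: shifted 1 elements -> [12, 15, -2, 19]
Insert -2: shifted 2 elements -> [-2, 12, 15, 19]
Insert 19: shifted 0 elements -> [-2, 12, 15, 19]


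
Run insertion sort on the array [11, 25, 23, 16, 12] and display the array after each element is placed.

First element 11 is already 'sorted'
Insert 25: shifted 0 elements -> [11, 25, 23, 16, 12]
Insert 23: shifted 1 elements -> [11, 23, 25, 16, 12]
Insert 16: shifted 2 elements -> [11, 16, 23, 25, 12]
Insert 12: shifted 3 elements -> [11, 12, 16, 23, 25]


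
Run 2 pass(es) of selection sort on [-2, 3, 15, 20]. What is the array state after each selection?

Pass 1: Select minimum -2 at index 0, swap -> [-2, 3, 15, 20]
Pass 2: Select minimum 3 at index 1, swap -> [-2, 3, 15, 20]


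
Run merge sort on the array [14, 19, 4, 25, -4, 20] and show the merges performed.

Divide and conquer:
  Merge [19] + [4] -> [4, 19]
  Merge [14] + [4, 19] -> [4, 14, 19]
  Merge [-4] + [20] -> [-4, 20]
  Merge [25] + [-4, 20] -> [-4, 20, 25]
  Merge [4, 14, 19] + [-4, 20, 25] -> [-4, 4, 14, 19, 20, 25]


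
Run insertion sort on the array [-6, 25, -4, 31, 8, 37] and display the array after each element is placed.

First element -6 is already 'sorted'
Insert 25: shifted 0 elements -> [-6, 25, -4, 31, 8, 37]
Insert -4: shifted 1 elements -> [-6, -4, 25, 31, 8, 37]
Insert 31: shifted 0 elements -> [-6, -4, 25, 31, 8, 37]
Insert 8: shifted 2 elements -> [-6, -4, 8, 25, 31, 37]
Insert 37: shifted 0 elements -> [-6, -4, 8, 25, 31, 37]


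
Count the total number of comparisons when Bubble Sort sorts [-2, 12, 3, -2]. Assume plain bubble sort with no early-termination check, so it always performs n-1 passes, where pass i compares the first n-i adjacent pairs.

Pass 1: compare adjacent pairs (0,1)..(2,3) = 3 comparison(s), 2 swap(s) -> [-2, 3, -2, 12]
Pass 2: compare adjacent pairs (0,1)..(1,2) = 2 comparison(s), 1 swap(s) -> [-2, -2, 3, 12]
Pass 3: compare adjacent pairs (0,1)..(0,1) = 1 comparison(s), 0 swap(s) -> [-2, -2, 3, 12]
Total comparisons: 3 + 2 + 1 = 6


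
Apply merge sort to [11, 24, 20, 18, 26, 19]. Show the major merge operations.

Divide and conquer:
  Merge [24] + [20] -> [20, 24]
  Merge [11] + [20, 24] -> [11, 20, 24]
  Merge [26] + [19] -> [19, 26]
  Merge [18] + [19, 26] -> [18, 19, 26]
  Merge [11, 20, 24] + [18, 19, 26] -> [11, 18, 19, 20, 24, 26]


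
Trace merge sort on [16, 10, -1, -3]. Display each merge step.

Divide and conquer:
  Merge [16] + [10] -> [10, 16]
  Merge [-1] + [-3] -> [-3, -1]
  Merge [10, 16] + [-3, -1] -> [-3, -1, 10, 16]


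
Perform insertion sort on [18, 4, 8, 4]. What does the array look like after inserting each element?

First element 18 is already 'sorted'
Insert 4: shifted 1 elements -> [4, 18, 8, 4]
Insert 8: shifted 1 elements -> [4, 8, 18, 4]
Insert 4: shifted 2 elements -> [4, 4, 8, 18]


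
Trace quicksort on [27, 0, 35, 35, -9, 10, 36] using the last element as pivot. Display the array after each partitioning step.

Partition 1: pivot=36 at index 6 -> [27, 0, 35, 35, -9, 10, 36]
Partition 2: pivot=10 at index 2 -> [0, -9, 10, 35, 27, 35, 36]
Partition 3: pivot=-9 at index 0 -> [-9, 0, 10, 35, 27, 35, 36]
Partition 4: pivot=35 at index 5 -> [-9, 0, 10, 35, 27, 35, 36]
Partition 5: pivot=27 at index 3 -> [-9, 0, 10, 27, 35, 35, 36]


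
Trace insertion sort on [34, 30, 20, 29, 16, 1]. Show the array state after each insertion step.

First element 34 is already 'sorted'
Insert 30: shifted 1 elements -> [30, 34, 20, 29, 16, 1]
Insert 20: shifted 2 elements -> [20, 30, 34, 29, 16, 1]
Insert 29: shifted 2 elements -> [20, 29, 30, 34, 16, 1]
Insert 16: shifted 4 elements -> [16, 20, 29, 30, 34, 1]
Insert 1: shifted 5 elements -> [1, 16, 20, 29, 30, 34]


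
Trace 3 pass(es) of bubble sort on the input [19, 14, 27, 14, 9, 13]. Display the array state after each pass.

After pass 1: [14, 19, 14, 9, 13, 27] (4 swaps)
After pass 2: [14, 14, 9, 13, 19, 27] (3 swaps)
After pass 3: [14, 9, 13, 14, 19, 27] (2 swaps)
Total swaps: 9


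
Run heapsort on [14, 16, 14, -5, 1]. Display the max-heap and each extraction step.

Build heap: [16, 14, 14, -5, 1]
Extract 16: [14, 1, 14, -5, 16]
Extract 14: [14, 1, -5, 14, 16]
Extract 14: [1, -5, 14, 14, 16]
Extract 1: [-5, 1, 14, 14, 16]


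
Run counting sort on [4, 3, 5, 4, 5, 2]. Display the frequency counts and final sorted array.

Count array: [0, 0, 1, 1, 2, 2]
(count[i] = number of elements equal to i)
Cumulative count: [0, 0, 1, 2, 4, 6]
Sorted: [2, 3, 4, 4, 5, 5]


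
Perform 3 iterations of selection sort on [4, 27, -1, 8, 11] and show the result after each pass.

Pass 1: Select minimum -1 at index 2, swap -> [-1, 27, 4, 8, 11]
Pass 2: Select minimum 4 at index 2, swap -> [-1, 4, 27, 8, 11]
Pass 3: Select minimum 8 at index 3, swap -> [-1, 4, 8, 27, 11]


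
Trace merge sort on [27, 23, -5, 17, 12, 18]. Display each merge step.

Divide and conquer:
  Merge [23] + [-5] -> [-5, 23]
  Merge [27] + [-5, 23] -> [-5, 23, 27]
  Merge [12] + [18] -> [12, 18]
  Merge [17] + [12, 18] -> [12, 17, 18]
  Merge [-5, 23, 27] + [12, 17, 18] -> [-5, 12, 17, 18, 23, 27]


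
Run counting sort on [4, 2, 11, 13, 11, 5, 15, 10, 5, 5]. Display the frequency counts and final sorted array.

Count array: [0, 0, 1, 0, 1, 3, 0, 0, 0, 0, 1, 2, 0, 1, 0, 1]
(count[i] = number of elements equal to i)
Cumulative count: [0, 0, 1, 1, 2, 5, 5, 5, 5, 5, 6, 8, 8, 9, 9, 10]
Sorted: [2, 4, 5, 5, 5, 10, 11, 11, 13, 15]


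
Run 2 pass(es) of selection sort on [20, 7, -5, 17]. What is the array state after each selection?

Pass 1: Select minimum -5 at index 2, swap -> [-5, 7, 20, 17]
Pass 2: Select minimum 7 at index 1, swap -> [-5, 7, 20, 17]


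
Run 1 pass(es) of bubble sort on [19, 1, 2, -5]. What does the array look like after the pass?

After pass 1: [1, 2, -5, 19] (3 swaps)
Total swaps: 3


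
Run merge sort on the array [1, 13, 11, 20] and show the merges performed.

Divide and conquer:
  Merge [1] + [13] -> [1, 13]
  Merge [11] + [20] -> [11, 20]
  Merge [1, 13] + [11, 20] -> [1, 11, 13, 20]


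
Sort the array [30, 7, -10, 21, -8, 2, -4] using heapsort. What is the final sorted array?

Build heap: [30, 21, 2, 7, -8, -10, -4]
Extract 30: [21, 7, 2, -4, -8, -10, 30]
Extract 21: [7, -4, 2, -10, -8, 21, 30]
Extract 7: [2, -4, -8, -10, 7, 21, 30]
Extract 2: [-4, -10, -8, 2, 7, 21, 30]
Extract -4: [-8, -10, -4, 2, 7, 21, 30]
Extract -8: [-10, -8, -4, 2, 7, 21, 30]


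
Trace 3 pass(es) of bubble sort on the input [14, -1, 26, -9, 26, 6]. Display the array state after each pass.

After pass 1: [-1, 14, -9, 26, 6, 26] (3 swaps)
After pass 2: [-1, -9, 14, 6, 26, 26] (2 swaps)
After pass 3: [-9, -1, 6, 14, 26, 26] (2 swaps)
Total swaps: 7


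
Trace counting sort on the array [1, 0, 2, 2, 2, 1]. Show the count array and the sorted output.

Count array: [1, 2, 3]
(count[i] = number of elements equal to i)
Cumulative count: [1, 3, 6]
Sorted: [0, 1, 1, 2, 2, 2]


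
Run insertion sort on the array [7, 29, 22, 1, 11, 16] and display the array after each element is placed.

First element 7 is already 'sorted'
Insert 29: shifted 0 elements -> [7, 29, 22, 1, 11, 16]
Insert 22: shifted 1 elements -> [7, 22, 29, 1, 11, 16]
Insert 1: shifted 3 elements -> [1, 7, 22, 29, 11, 16]
Insert 11: shifted 2 elements -> [1, 7, 11, 22, 29, 16]
Insert 16: shifted 2 elements -> [1, 7, 11, 16, 22, 29]


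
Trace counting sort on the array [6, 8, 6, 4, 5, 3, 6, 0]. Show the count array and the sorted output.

Count array: [1, 0, 0, 1, 1, 1, 3, 0, 1]
(count[i] = number of elements equal to i)
Cumulative count: [1, 1, 1, 2, 3, 4, 7, 7, 8]
Sorted: [0, 3, 4, 5, 6, 6, 6, 8]


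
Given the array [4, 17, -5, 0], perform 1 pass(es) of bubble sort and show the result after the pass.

After pass 1: [4, -5, 0, 17] (2 swaps)
Total swaps: 2


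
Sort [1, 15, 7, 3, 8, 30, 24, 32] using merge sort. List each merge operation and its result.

Divide and conquer:
  Merge [1] + [15] -> [1, 15]
  Merge [7] + [3] -> [3, 7]
  Merge [1, 15] + [3, 7] -> [1, 3, 7, 15]
  Merge [8] + [30] -> [8, 30]
  Merge [24] + [32] -> [24, 32]
  Merge [8, 30] + [24, 32] -> [8, 24, 30, 32]
  Merge [1, 3, 7, 15] + [8, 24, 30, 32] -> [1, 3, 7, 8, 15, 24, 30, 32]


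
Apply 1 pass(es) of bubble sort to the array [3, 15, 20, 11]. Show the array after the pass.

After pass 1: [3, 15, 11, 20] (1 swaps)
Total swaps: 1


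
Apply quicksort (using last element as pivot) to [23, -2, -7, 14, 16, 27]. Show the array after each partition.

Partition 1: pivot=27 at index 5 -> [23, -2, -7, 14, 16, 27]
Partition 2: pivot=16 at index 3 -> [-2, -7, 14, 16, 23, 27]
Partition 3: pivot=14 at index 2 -> [-2, -7, 14, 16, 23, 27]
Partition 4: pivot=-7 at index 0 -> [-7, -2, 14, 16, 23, 27]


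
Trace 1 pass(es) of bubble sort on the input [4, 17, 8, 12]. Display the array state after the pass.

After pass 1: [4, 8, 12, 17] (2 swaps)
Total swaps: 2


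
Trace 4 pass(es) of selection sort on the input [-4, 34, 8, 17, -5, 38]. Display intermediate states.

Pass 1: Select minimum -5 at index 4, swap -> [-5, 34, 8, 17, -4, 38]
Pass 2: Select minimum -4 at index 4, swap -> [-5, -4, 8, 17, 34, 38]
Pass 3: Select minimum 8 at index 2, swap -> [-5, -4, 8, 17, 34, 38]
Pass 4: Select minimum 17 at index 3, swap -> [-5, -4, 8, 17, 34, 38]


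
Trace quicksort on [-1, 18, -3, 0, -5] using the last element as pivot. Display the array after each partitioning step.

Partition 1: pivot=-5 at index 0 -> [-5, 18, -3, 0, -1]
Partition 2: pivot=-1 at index 2 -> [-5, -3, -1, 0, 18]
Partition 3: pivot=18 at index 4 -> [-5, -3, -1, 0, 18]


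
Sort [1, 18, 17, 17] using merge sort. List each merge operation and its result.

Divide and conquer:
  Merge [1] + [18] -> [1, 18]
  Merge [17] + [17] -> [17, 17]
  Merge [1, 18] + [17, 17] -> [1, 17, 17, 18]


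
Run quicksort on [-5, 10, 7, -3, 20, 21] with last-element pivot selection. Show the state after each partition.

Partition 1: pivot=21 at index 5 -> [-5, 10, 7, -3, 20, 21]
Partition 2: pivot=20 at index 4 -> [-5, 10, 7, -3, 20, 21]
Partition 3: pivot=-3 at index 1 -> [-5, -3, 7, 10, 20, 21]
Partition 4: pivot=10 at index 3 -> [-5, -3, 7, 10, 20, 21]


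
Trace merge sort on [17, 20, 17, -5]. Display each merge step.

Divide and conquer:
  Merge [17] + [20] -> [17, 20]
  Merge [17] + [-5] -> [-5, 17]
  Merge [17, 20] + [-5, 17] -> [-5, 17, 17, 20]


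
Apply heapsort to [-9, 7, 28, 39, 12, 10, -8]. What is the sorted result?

Build heap: [39, 12, 28, 7, -9, 10, -8]
Extract 39: [28, 12, 10, 7, -9, -8, 39]
Extract 28: [12, 7, 10, -8, -9, 28, 39]
Extract 12: [10, 7, -9, -8, 12, 28, 39]
Extract 10: [7, -8, -9, 10, 12, 28, 39]
Extract 7: [-8, -9, 7, 10, 12, 28, 39]
Extract -8: [-9, -8, 7, 10, 12, 28, 39]


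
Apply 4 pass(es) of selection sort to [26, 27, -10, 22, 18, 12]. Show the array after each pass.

Pass 1: Select minimum -10 at index 2, swap -> [-10, 27, 26, 22, 18, 12]
Pass 2: Select minimum 12 at index 5, swap -> [-10, 12, 26, 22, 18, 27]
Pass 3: Select minimum 18 at index 4, swap -> [-10, 12, 18, 22, 26, 27]
Pass 4: Select minimum 22 at index 3, swap -> [-10, 12, 18, 22, 26, 27]


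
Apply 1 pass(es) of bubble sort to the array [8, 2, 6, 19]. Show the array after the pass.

After pass 1: [2, 6, 8, 19] (2 swaps)
Total swaps: 2


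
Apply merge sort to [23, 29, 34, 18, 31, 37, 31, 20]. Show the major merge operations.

Divide and conquer:
  Merge [23] + [29] -> [23, 29]
  Merge [34] + [18] -> [18, 34]
  Merge [23, 29] + [18, 34] -> [18, 23, 29, 34]
  Merge [31] + [37] -> [31, 37]
  Merge [31] + [20] -> [20, 31]
  Merge [31, 37] + [20, 31] -> [20, 31, 31, 37]
  Merge [18, 23, 29, 34] + [20, 31, 31, 37] -> [18, 20, 23, 29, 31, 31, 34, 37]


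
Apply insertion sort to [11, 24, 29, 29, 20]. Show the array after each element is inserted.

First element 11 is already 'sorted'
Insert 24: shifted 0 elements -> [11, 24, 29, 29, 20]
Insert 29: shifted 0 elements -> [11, 24, 29, 29, 20]
Insert 29: shifted 0 elements -> [11, 24, 29, 29, 20]
Insert 20: shifted 3 elements -> [11, 20, 24, 29, 29]


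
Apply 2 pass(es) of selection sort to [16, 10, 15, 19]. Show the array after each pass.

Pass 1: Select minimum 10 at index 1, swap -> [10, 16, 15, 19]
Pass 2: Select minimum 15 at index 2, swap -> [10, 15, 16, 19]


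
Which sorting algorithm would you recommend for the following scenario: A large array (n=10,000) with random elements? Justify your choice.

Best choice: Quicksort or Mergesort
Reason: Both have O(n log n) average case; quicksort has lower constant factors


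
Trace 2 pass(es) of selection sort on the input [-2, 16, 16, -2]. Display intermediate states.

Pass 1: Select minimum -2 at index 0, swap -> [-2, 16, 16, -2]
Pass 2: Select minimum -2 at index 3, swap -> [-2, -2, 16, 16]


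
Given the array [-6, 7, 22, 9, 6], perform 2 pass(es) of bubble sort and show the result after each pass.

After pass 1: [-6, 7, 9, 6, 22] (2 swaps)
After pass 2: [-6, 7, 6, 9, 22] (1 swaps)
Total swaps: 3


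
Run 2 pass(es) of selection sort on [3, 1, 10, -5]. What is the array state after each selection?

Pass 1: Select minimum -5 at index 3, swap -> [-5, 1, 10, 3]
Pass 2: Select minimum 1 at index 1, swap -> [-5, 1, 10, 3]


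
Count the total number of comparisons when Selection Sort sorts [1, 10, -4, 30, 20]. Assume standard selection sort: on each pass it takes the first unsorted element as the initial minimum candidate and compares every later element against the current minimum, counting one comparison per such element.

Pass 1: scan indices 1..4 for the minimum = 4 comparison(s); min is -4, place at index 0 -> [-4, 10, 1, 30, 20]
Pass 2: scan indices 2..4 for the minimum = 3 comparison(s); min is 1, place at index 1 -> [-4, 1, 10, 30, 20]
Pass 3: scan indices 3..4 for the minimum = 2 comparison(s); min is 10, place at index 2 -> [-4, 1, 10, 30, 20]
Pass 4: scan indices 4..4 for the minimum = 1 comparison(s); min is 20, place at index 3 -> [-4, 1, 10, 20, 30]
Selection sort always scans the whole unsorted suffix, so the count is (n-1) + (n-2) + ... + 1 = n(n-1)/2 = 5*4/2 = 10 regardless of the input order.
Total comparisons: 4 + 3 + 2 + 1 = 10


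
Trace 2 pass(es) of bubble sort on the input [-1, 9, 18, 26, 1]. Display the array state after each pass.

After pass 1: [-1, 9, 18, 1, 26] (1 swaps)
After pass 2: [-1, 9, 1, 18, 26] (1 swaps)
Total swaps: 2


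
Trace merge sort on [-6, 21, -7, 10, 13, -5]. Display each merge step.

Divide and conquer:
  Merge [21] + [-7] -> [-7, 21]
  Merge [-6] + [-7, 21] -> [-7, -6, 21]
  Merge [13] + [-5] -> [-5, 13]
  Merge [10] + [-5, 13] -> [-5, 10, 13]
  Merge [-7, -6, 21] + [-5, 10, 13] -> [-7, -6, -5, 10, 13, 21]


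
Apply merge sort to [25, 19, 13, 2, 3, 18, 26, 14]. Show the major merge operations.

Divide and conquer:
  Merge [25] + [19] -> [19, 25]
  Merge [13] + [2] -> [2, 13]
  Merge [19, 25] + [2, 13] -> [2, 13, 19, 25]
  Merge [3] + [18] -> [3, 18]
  Merge [26] + [14] -> [14, 26]
  Merge [3, 18] + [14, 26] -> [3, 14, 18, 26]
  Merge [2, 13, 19, 25] + [3, 14, 18, 26] -> [2, 3, 13, 14, 18, 19, 25, 26]


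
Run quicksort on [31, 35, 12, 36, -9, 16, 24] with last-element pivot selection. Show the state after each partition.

Partition 1: pivot=24 at index 3 -> [12, -9, 16, 24, 35, 31, 36]
Partition 2: pivot=16 at index 2 -> [12, -9, 16, 24, 35, 31, 36]
Partition 3: pivot=-9 at index 0 -> [-9, 12, 16, 24, 35, 31, 36]
Partition 4: pivot=36 at index 6 -> [-9, 12, 16, 24, 35, 31, 36]
Partition 5: pivot=31 at index 4 -> [-9, 12, 16, 24, 31, 35, 36]


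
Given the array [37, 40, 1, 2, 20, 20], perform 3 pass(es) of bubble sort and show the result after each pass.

After pass 1: [37, 1, 2, 20, 20, 40] (4 swaps)
After pass 2: [1, 2, 20, 20, 37, 40] (4 swaps)
After pass 3: [1, 2, 20, 20, 37, 40] (0 swaps)
Total swaps: 8


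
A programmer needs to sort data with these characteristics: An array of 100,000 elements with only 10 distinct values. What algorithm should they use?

Best choice: 3-way quicksort or Counting sort
Reason: 3-way (Dutch national flag) partitioning groups every copy of the pivot together, so with only d=10 distinct keys quicksort finishes in O(n log d) expected time, which is effectively linear; counting sort runs in O(n + k) where k is the size of the key range (not the number of distinct values), so it is linear when the 10 values are integers drawn from a small known range


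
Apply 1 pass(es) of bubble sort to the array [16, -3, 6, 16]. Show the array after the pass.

After pass 1: [-3, 6, 16, 16] (2 swaps)
Total swaps: 2


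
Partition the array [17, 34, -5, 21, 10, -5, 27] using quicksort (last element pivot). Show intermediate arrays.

Partition 1: pivot=27 at index 5 -> [17, -5, 21, 10, -5, 27, 34]
Partition 2: pivot=-5 at index 1 -> [-5, -5, 21, 10, 17, 27, 34]
Partition 3: pivot=17 at index 3 -> [-5, -5, 10, 17, 21, 27, 34]


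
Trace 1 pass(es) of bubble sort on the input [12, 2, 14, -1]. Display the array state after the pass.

After pass 1: [2, 12, -1, 14] (2 swaps)
Total swaps: 2


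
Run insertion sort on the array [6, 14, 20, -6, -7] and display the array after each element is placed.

First element 6 is already 'sorted'
Insert 14: shifted 0 elements -> [6, 14, 20, -6, -7]
Insert 20: shifted 0 elements -> [6, 14, 20, -6, -7]
Insert -6: shifted 3 elements -> [-6, 6, 14, 20, -7]
Insert -7: shifted 4 elements -> [-7, -6, 6, 14, 20]


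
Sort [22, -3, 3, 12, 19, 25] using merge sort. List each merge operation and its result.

Divide and conquer:
  Merge [-3] + [3] -> [-3, 3]
  Merge [22] + [-3, 3] -> [-3, 3, 22]
  Merge [19] + [25] -> [19, 25]
  Merge [12] + [19, 25] -> [12, 19, 25]
  Merge [-3, 3, 22] + [12, 19, 25] -> [-3, 3, 12, 19, 22, 25]


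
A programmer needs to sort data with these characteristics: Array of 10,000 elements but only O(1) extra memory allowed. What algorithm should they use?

Best choice: Heapsort
Reason: Heapsort rearranges the array in place using O(1) auxiliary space and still guarantees O(n log n) time; quicksort partitions in place but needs Theta(log n) stack space for recursion (O(n) in the worst case), and mergesort requires O(n) auxiliary space


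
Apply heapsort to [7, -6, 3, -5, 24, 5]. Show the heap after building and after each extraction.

Build heap: [24, 7, 5, -5, -6, 3]
Extract 24: [7, 3, 5, -5, -6, 24]
Extract 7: [5, 3, -6, -5, 7, 24]
Extract 5: [3, -5, -6, 5, 7, 24]
Extract 3: [-5, -6, 3, 5, 7, 24]
Extract -5: [-6, -5, 3, 5, 7, 24]


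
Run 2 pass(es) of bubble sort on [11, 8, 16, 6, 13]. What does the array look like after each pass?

After pass 1: [8, 11, 6, 13, 16] (3 swaps)
After pass 2: [8, 6, 11, 13, 16] (1 swaps)
Total swaps: 4


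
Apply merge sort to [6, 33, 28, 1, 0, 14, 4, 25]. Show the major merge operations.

Divide and conquer:
  Merge [6] + [33] -> [6, 33]
  Merge [28] + [1] -> [1, 28]
  Merge [6, 33] + [1, 28] -> [1, 6, 28, 33]
  Merge [0] + [14] -> [0, 14]
  Merge [4] + [25] -> [4, 25]
  Merge [0, 14] + [4, 25] -> [0, 4, 14, 25]
  Merge [1, 6, 28, 33] + [0, 4, 14, 25] -> [0, 1, 4, 6, 14, 25, 28, 33]


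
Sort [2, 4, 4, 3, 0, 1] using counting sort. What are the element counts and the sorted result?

Count array: [1, 1, 1, 1, 2]
(count[i] = number of elements equal to i)
Cumulative count: [1, 2, 3, 4, 6]
Sorted: [0, 1, 2, 3, 4, 4]


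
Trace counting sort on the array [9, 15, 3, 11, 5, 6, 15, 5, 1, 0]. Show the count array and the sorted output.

Count array: [1, 1, 0, 1, 0, 2, 1, 0, 0, 1, 0, 1, 0, 0, 0, 2]
(count[i] = number of elements equal to i)
Cumulative count: [1, 2, 2, 3, 3, 5, 6, 6, 6, 7, 7, 8, 8, 8, 8, 10]
Sorted: [0, 1, 3, 5, 5, 6, 9, 11, 15, 15]


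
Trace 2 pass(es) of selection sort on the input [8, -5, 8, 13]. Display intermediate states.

Pass 1: Select minimum -5 at index 1, swap -> [-5, 8, 8, 13]
Pass 2: Select minimum 8 at index 1, swap -> [-5, 8, 8, 13]


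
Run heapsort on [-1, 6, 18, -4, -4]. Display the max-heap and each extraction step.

Build heap: [18, 6, -1, -4, -4]
Extract 18: [6, -4, -1, -4, 18]
Extract 6: [-1, -4, -4, 6, 18]
Extract -1: [-4, -4, -1, 6, 18]
Extract -4: [-4, -4, -1, 6, 18]


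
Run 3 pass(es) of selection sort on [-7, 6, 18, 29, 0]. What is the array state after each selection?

Pass 1: Select minimum -7 at index 0, swap -> [-7, 6, 18, 29, 0]
Pass 2: Select minimum 0 at index 4, swap -> [-7, 0, 18, 29, 6]
Pass 3: Select minimum 6 at index 4, swap -> [-7, 0, 6, 29, 18]


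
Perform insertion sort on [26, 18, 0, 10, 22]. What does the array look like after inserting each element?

First element 26 is already 'sorted'
Insert 18: shifted 1 elements -> [18, 26, 0, 10, 22]
Insert 0: shifted 2 elements -> [0, 18, 26, 10, 22]
Insert 10: shifted 2 elements -> [0, 10, 18, 26, 22]
Insert 22: shifted 1 elements -> [0, 10, 18, 22, 26]


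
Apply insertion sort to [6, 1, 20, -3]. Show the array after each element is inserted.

First element 6 is already 'sorted'
Insert 1: shifted 1 elements -> [1, 6, 20, -3]
Insert 20: shifted 0 elements -> [1, 6, 20, -3]
Insert -3: shifted 3 elements -> [-3, 1, 6, 20]


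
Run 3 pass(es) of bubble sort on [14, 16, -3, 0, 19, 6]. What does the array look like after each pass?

After pass 1: [14, -3, 0, 16, 6, 19] (3 swaps)
After pass 2: [-3, 0, 14, 6, 16, 19] (3 swaps)
After pass 3: [-3, 0, 6, 14, 16, 19] (1 swaps)
Total swaps: 7


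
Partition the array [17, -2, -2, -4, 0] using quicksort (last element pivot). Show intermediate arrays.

Partition 1: pivot=0 at index 3 -> [-2, -2, -4, 0, 17]
Partition 2: pivot=-4 at index 0 -> [-4, -2, -2, 0, 17]
Partition 3: pivot=-2 at index 2 -> [-4, -2, -2, 0, 17]


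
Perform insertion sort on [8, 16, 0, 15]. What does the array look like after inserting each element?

First element 8 is already 'sorted'
Insert 16: shifted 0 elements -> [8, 16, 0, 15]
Insert 0: shifted 2 elements -> [0, 8, 16, 15]
Insert 15: shifted 1 elements -> [0, 8, 15, 16]


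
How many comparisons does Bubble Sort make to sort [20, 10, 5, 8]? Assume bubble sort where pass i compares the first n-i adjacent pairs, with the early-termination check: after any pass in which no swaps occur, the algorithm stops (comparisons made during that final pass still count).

Pass 1: compare adjacent pairs (0,1)..(2,3) = 3 comparison(s), 3 swap(s) -> [10, 5, 8, 20]
Pass 2: compare adjacent pairs (0,1)..(1,2) = 2 comparison(s), 2 swap(s) -> [5, 8, 10, 20]
Pass 3: compare adjacent pairs (0,1)..(0,1) = 1 comparison(s), 0 swap(s) -> [5, 8, 10, 20]
No swaps in this pass, so bubble sort stops here.
Total comparisons: 3 + 2 + 1 = 6


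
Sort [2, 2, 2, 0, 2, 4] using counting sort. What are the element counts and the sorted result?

Count array: [1, 0, 4, 0, 1]
(count[i] = number of elements equal to i)
Cumulative count: [1, 1, 5, 5, 6]
Sorted: [0, 2, 2, 2, 2, 4]
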